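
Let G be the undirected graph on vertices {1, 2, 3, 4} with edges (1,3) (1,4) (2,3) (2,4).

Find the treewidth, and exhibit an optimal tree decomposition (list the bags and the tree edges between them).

Treewidth 2.
One such decomposition:
Bags: B1 = {1, 3, 4}  B2 = {2, 3, 4}
Tree: B1–B2

Each bag holds 3 vertices, so the decomposition has width 2, which upper-bounds the treewidth. Since 3–1–4–2–3 is a cycle in G, G is not acyclic. Forests are exactly the graphs of treewidth ≤ 1, so tw(G) ≥ 2. Therefore the treewidth is 2.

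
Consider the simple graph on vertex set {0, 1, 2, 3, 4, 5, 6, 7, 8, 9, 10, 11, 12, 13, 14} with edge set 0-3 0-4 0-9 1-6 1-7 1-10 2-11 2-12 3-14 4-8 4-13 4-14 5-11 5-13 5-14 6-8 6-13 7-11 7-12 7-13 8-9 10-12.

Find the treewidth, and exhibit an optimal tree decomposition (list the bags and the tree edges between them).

Treewidth 3.
Bags: B1 = {1, 2, 10, 12}  B2 = {1, 2, 7, 12}  B3 = {1, 2, 7, 11}  B4 = {1, 6, 7, 11}  B5 = {6, 7, 11, 13}  B6 = {5, 6, 11, 13}  B7 = {5, 6, 8, 13}  B8 = {4, 5, 8, 13}  B9 = {4, 5, 8, 14}  B10 = {4, 8, 9, 14}  B11 = {0, 4, 9, 14}  B12 = {0, 3, 9, 14}
Tree: B1–B2, B2–B3, B3–B4, B4–B5, B5–B6, B6–B7, B7–B8, B8–B9, B9–B10, B10–B11, B11–B12

The largest bag has 4 vertices, giving width 3; this decomposition certifies tw(G) ≤ 3. For the lower bound: the 4 vertex sets {2,10,12}, {1}, {7}, {5,6,11,13} are disjoint, each induces a connected subgraph, and every pair is joined by at least one edge of G. Contracting each set to a single vertex therefore yields K_{4} as a minor, and since treewidth is minor-monotone, tw(G) ≥ tw(K_{4}) = 3. Therefore the treewidth is 3.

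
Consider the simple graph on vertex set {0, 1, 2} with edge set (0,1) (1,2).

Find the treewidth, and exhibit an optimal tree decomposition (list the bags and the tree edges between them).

Treewidth 1.
Bags: B1 = {0, 1}  B2 = {1, 2}
Tree: B1–B2

Every bag has size at most 2, so the width is 2 − 1 = 1 and tw(G) ≤ 1. Any graph with an edge has treewidth ≥ 1, and G has the edge 1–0. Combining the bounds, tw(G) = 1.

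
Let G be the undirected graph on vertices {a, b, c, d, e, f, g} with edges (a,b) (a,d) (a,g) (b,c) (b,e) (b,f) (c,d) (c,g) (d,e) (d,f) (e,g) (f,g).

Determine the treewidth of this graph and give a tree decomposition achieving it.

Treewidth 3.
Bags: B1 = {a, b, d, g}  B2 = {b, d, f, g}  B3 = {b, d, e, g}  B4 = {b, c, d, g}
Tree: B1–B2, B2–B3, B3–B4

Every bag has size at most 4, so the width is 4 − 1 = 3 and tw(G) ≤ 3. For the lower bound: the 4 vertex sets {a,b}, {d,f}, {g}, {e} are disjoint, each induces a connected subgraph, and every pair is joined by at least one edge of G. Contracting each set to a single vertex therefore yields K_{4} as a minor, and since treewidth is minor-monotone, tw(G) ≥ tw(K_{4}) = 3. The upper and lower bounds meet at 3, so that is the treewidth.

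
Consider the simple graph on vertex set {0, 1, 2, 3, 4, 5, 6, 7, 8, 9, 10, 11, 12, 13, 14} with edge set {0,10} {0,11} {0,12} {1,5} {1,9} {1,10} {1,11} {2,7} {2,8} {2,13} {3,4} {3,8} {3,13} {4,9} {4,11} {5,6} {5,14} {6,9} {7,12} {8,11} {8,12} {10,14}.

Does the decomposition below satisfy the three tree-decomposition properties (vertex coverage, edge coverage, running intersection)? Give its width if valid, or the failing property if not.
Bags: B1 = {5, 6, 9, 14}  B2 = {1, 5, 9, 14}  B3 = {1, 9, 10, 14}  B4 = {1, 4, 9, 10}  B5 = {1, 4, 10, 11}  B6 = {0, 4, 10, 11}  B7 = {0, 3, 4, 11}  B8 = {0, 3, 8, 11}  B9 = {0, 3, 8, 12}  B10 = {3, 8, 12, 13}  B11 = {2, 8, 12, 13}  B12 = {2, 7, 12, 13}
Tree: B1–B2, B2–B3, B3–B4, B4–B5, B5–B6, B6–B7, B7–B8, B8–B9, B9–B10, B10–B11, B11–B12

Every vertex of G appears in some bag (union = {0, 1, 2, 3, 4, 5, 6, 7, 8, 9, 10, 11, 12, 13, 14}); every edge is covered by a bag; and for each vertex v the set of bags containing v is connected in the bag tree. The decomposition is therefore valid. The largest bag has 4 vertices, so the width is 3.

Yes; width 3.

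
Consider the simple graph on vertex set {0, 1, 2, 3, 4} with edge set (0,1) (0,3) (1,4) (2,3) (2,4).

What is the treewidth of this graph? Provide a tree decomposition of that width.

Treewidth 2.
One such decomposition:
Bags: B1 = {0, 1, 4}  B2 = {0, 2, 4}  B3 = {0, 2, 3}
Tree: B1–B2, B2–B3

Every bag has size at most 3, so the width is 3 − 1 = 2 and tw(G) ≤ 2. For the lower bound, G contains the cycle 0–1–4–2–3–0, so G is not a forest; only forests have treewidth ≤ 1, hence tw(G) ≥ 2. Hence tw(G) = 2 exactly.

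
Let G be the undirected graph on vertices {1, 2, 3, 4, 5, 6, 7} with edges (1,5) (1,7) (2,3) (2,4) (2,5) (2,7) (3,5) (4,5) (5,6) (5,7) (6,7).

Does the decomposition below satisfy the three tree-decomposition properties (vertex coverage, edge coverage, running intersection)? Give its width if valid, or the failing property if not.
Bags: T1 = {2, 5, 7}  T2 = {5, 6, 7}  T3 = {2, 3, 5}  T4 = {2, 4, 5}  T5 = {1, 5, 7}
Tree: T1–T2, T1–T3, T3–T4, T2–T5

Checking the three conditions: (i) the bags cover all of {1, 2, 3, 4, 5, 6, 7}; (ii) for each edge, some bag contains both endpoints; (iii) the bags containing any fixed vertex form a subtree. All hold, so the decomposition is valid with width 3 − 1 = 2.

Yes; width 2.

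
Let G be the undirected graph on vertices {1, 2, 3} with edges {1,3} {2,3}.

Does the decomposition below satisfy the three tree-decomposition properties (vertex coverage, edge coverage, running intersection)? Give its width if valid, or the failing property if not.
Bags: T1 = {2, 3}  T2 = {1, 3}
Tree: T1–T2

Checking the three conditions: (i) the bags cover all of {1, 2, 3}; (ii) for each edge, some bag contains both endpoints; (iii) the bags containing any fixed vertex form a subtree. All hold, so the decomposition is valid with width 2 − 1 = 1.

Yes; width 1.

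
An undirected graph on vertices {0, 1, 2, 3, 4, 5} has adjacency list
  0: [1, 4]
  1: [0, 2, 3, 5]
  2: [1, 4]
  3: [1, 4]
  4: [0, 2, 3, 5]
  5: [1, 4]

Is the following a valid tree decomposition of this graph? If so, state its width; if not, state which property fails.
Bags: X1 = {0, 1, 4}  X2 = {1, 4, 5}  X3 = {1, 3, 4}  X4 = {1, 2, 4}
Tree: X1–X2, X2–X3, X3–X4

Checking the three conditions: (i) the bags cover all of {0, 1, 2, 3, 4, 5}; (ii) for each edge, some bag contains both endpoints; (iii) the bags containing any fixed vertex form a subtree. All hold, so the decomposition is valid with width 3 − 1 = 2.

Yes; width 2.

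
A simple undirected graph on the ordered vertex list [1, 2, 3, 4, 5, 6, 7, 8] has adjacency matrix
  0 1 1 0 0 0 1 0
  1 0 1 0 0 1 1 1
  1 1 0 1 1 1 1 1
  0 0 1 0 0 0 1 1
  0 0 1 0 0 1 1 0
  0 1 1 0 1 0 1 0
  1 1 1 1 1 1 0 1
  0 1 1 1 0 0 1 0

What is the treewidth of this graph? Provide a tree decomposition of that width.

Every bag has size at most 4, so the width is 4 − 1 = 3 and tw(G) ≤ 3. On the other hand G contains the 4-clique {2, 3, 7, 8}. A clique must lie in a single bag of any decomposition, so no decomposition can have width below 3. Therefore the treewidth is 3.

Treewidth 3.
One optimal decomposition is:
Bags: B1 = {2, 3, 6, 7}  B2 = {2, 3, 7, 8}  B3 = {3, 5, 6, 7}  B4 = {1, 2, 3, 7}  B5 = {3, 4, 7, 8}
Tree: B1–B2, B1–B3, B1–B4, B2–B5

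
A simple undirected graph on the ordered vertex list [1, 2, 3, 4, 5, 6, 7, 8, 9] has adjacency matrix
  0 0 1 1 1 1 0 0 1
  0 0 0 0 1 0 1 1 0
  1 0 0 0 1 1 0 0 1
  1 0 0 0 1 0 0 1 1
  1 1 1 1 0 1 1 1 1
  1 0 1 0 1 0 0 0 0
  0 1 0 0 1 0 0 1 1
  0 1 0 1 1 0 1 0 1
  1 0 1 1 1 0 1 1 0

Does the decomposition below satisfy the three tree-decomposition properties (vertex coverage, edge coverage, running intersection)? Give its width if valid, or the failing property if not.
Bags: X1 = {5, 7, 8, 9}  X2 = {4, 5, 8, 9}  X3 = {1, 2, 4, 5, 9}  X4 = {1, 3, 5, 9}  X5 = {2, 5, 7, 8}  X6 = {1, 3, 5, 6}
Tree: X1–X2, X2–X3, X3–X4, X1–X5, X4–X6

No — bags containing vertex 2 are not connected in the tree.

A tree decomposition must satisfy three properties: every vertex lies in some bag; for every edge, both endpoints lie together in some bag; and for every vertex, the bags containing it form a connected subtree. Here bags containing vertex 2 are not connected in the tree, so the decomposition is invalid.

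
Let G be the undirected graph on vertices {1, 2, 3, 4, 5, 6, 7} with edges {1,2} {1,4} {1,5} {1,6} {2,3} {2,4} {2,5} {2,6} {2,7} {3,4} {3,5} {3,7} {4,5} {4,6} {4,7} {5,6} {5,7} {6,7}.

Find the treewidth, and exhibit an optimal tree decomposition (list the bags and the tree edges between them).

Treewidth 4.
Bags: B1 = {2, 4, 5, 6, 7}  B2 = {2, 3, 4, 5, 7}  B3 = {1, 2, 4, 5, 6}
Tree: B1–B2, B1–B3

Every bag has size at most 5, so the width is 5 − 1 = 4 and tw(G) ≤ 4. Conversely, {2, 3, 4, 5, 7} is a clique of size 5, and the vertices of any clique must share a bag in every tree decomposition; so some bag has ≥ 5 vertices and tw(G) ≥ 4. Therefore the treewidth is 4.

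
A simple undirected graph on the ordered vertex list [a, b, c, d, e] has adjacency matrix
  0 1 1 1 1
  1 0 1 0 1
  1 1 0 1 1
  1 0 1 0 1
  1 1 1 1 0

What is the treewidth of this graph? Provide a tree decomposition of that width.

Every bag has size at most 4, so the width is 4 − 1 = 3 and tw(G) ≤ 3. For the lower bound, the 4 vertices {a, c, d, e} are pairwise adjacent, and any tree decomposition puts a clique entirely inside one bag — forcing width ≥ 3. Combining the bounds, tw(G) = 3.

Treewidth 3.
One optimal decomposition is:
Bags: B1 = {a, b, c, e}  B2 = {a, c, d, e}
Tree: B1–B2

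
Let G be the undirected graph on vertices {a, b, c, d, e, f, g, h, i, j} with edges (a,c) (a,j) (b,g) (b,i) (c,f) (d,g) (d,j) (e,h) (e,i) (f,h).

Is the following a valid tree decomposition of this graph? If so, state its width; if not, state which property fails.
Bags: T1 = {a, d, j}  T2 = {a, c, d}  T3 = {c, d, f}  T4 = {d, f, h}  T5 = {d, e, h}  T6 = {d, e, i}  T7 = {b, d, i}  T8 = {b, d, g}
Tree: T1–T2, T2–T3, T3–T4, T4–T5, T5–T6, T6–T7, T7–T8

Yes; width 2.

Vertex coverage: the bags together contain {a, b, c, d, e, f, g, h, i, j}, the full vertex set. Edge coverage: each edge of G has both endpoints in at least one bag. Running intersection: for every vertex, the bags containing it form a connected subtree. All three properties hold, so this is a valid tree decomposition of width max|bag| − 1 = 2, and hence tw(G) ≤ 2.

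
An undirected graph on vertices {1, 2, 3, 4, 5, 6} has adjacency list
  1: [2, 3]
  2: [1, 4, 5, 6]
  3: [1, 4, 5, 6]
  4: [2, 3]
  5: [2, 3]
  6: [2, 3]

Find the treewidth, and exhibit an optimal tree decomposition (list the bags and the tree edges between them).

Treewidth 2.
Bags: B1 = {2, 3, 4}  B2 = {2, 3, 6}  B3 = {2, 3, 5}  B4 = {1, 2, 3}
Tree: B1–B2, B2–B3, B3–B4

Every bag has size at most 3, so the width is 3 − 1 = 2 and tw(G) ≤ 2. Since 4–3–6–2–4 is a cycle in G, G is not acyclic. Forests are exactly the graphs of treewidth ≤ 1, so tw(G) ≥ 2. Hence tw(G) = 2 exactly.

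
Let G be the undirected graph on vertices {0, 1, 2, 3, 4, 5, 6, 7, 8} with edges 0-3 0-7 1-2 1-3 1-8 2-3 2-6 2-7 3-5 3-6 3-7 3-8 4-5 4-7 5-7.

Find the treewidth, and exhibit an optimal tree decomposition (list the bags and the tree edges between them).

Every bag has size at most 3, so the width is 3 − 1 = 2 and tw(G) ≤ 2. For the lower bound, the 3 vertices {0, 3, 7} are pairwise adjacent, and any tree decomposition puts a clique entirely inside one bag — forcing width ≥ 2. Combining the bounds, tw(G) = 2.

Treewidth 2.
One such decomposition:
Bags: B1 = {2, 3, 7}  B2 = {1, 2, 3}  B3 = {1, 3, 8}  B4 = {2, 3, 6}  B5 = {3, 5, 7}  B6 = {4, 5, 7}  B7 = {0, 3, 7}
Tree: B1–B2, B2–B3, B2–B4, B1–B5, B5–B6, B5–B7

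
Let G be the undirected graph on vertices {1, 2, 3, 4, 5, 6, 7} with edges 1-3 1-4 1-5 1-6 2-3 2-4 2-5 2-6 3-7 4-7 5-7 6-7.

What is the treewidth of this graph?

3

A width-3 tree decomposition is:
Bags: B1 = {1, 2, 5, 7}  B2 = {1, 2, 4, 7}  B3 = {1, 2, 3, 7}  B4 = {1, 2, 6, 7}
Tree: B1–B2, B2–B3, B3–B4
Every bag has size at most 4, so the width is 4 − 1 = 3 and tw(G) ≤ 3. For the lower bound: the 4 vertex sets {2,5}, {1,4}, {7}, {3} are disjoint, each induces a connected subgraph, and every pair is joined by at least one edge of G. Contracting each set to a single vertex therefore yields K_{4} as a minor, and since treewidth is minor-monotone, tw(G) ≥ tw(K_{4}) = 3. Combining the bounds, tw(G) = 3.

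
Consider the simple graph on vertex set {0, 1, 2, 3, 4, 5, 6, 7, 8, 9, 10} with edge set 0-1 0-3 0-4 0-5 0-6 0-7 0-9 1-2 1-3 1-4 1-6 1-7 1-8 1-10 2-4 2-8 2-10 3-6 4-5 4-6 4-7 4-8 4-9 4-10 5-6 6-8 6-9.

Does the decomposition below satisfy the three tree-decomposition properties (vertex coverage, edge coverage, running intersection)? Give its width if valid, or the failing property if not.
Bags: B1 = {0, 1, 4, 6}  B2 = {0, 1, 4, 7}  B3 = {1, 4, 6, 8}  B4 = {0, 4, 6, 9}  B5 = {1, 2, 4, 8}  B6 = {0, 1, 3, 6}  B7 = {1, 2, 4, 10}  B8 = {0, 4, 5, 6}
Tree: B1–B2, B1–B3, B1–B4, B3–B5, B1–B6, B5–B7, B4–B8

Checking the three conditions: (i) the bags cover all of {0, 1, 2, 3, 4, 5, 6, 7, 8, 9, 10}; (ii) for each edge, some bag contains both endpoints; (iii) the bags containing any fixed vertex form a subtree. All hold, so the decomposition is valid with width 4 − 1 = 3.

Yes; width 3.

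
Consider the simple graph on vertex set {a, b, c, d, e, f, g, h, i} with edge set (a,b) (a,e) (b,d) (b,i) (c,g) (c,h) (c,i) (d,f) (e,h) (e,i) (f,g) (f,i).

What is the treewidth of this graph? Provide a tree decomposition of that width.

Treewidth 3.
One optimal decomposition is:
Bags: B1 = {b, d, f, g}  B2 = {b, f, g, i}  B3 = {b, c, g, i}  B4 = {a, b, c, i}  B5 = {a, c, e, i}  B6 = {a, c, e, h}
Tree: B1–B2, B2–B3, B3–B4, B4–B5, B5–B6

Every bag has size at most 4, so the width is 4 − 1 = 3 and tw(G) ≤ 3. For the lower bound: the 4 vertex sets {d,f,g}, {b}, {i}, {a,c,e,h} are disjoint, each induces a connected subgraph, and every pair is joined by at least one edge of G. Contracting each set to a single vertex therefore yields K_{4} as a minor, and since treewidth is minor-monotone, tw(G) ≥ tw(K_{4}) = 3. The upper and lower bounds meet at 3, so that is the treewidth.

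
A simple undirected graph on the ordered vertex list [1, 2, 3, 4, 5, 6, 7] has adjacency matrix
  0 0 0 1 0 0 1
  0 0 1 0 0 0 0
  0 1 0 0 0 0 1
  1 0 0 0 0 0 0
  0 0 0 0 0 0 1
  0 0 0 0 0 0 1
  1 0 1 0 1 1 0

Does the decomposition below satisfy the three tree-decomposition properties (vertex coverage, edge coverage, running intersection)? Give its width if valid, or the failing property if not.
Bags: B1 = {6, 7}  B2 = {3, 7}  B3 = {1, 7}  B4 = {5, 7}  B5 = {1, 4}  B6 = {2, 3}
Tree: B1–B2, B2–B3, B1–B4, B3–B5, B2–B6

Yes; width 1.

Vertex coverage: the bags together contain {1, 2, 3, 4, 5, 6, 7}, the full vertex set. Edge coverage: each edge of G has both endpoints in at least one bag. Running intersection: for every vertex, the bags containing it form a connected subtree. All three properties hold, so this is a valid tree decomposition of width max|bag| − 1 = 1, and hence tw(G) ≤ 1.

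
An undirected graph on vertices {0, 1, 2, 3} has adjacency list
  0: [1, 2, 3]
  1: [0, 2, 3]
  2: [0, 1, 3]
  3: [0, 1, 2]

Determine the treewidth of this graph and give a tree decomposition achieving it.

Treewidth 3.
One optimal decomposition is:
Bags: B1 = {0, 1, 2, 3}
Tree: (single bag)

With just one bag of size 4, the width is 4 − 1 = 3, so tw(G) ≤ 3. On the other hand G contains the 4-clique {0, 1, 2, 3}. A clique must lie in a single bag of any decomposition, so no decomposition can have width below 3. Therefore the treewidth is 3.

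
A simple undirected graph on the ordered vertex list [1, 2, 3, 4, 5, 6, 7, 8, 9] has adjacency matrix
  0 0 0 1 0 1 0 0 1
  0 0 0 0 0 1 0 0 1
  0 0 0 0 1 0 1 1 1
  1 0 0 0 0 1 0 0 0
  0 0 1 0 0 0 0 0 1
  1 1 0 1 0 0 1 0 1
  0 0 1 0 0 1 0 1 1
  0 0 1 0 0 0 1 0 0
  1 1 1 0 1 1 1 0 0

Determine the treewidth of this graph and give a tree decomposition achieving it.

Treewidth 2.
One such decomposition:
Bags: B1 = {6, 7, 9}  B2 = {3, 7, 9}  B3 = {1, 6, 9}  B4 = {3, 7, 8}  B5 = {2, 6, 9}  B6 = {1, 4, 6}  B7 = {3, 5, 9}
Tree: B1–B2, B1–B3, B2–B4, B1–B5, B3–B6, B2–B7

Every bag has size at most 3, so the width is 3 − 1 = 2 and tw(G) ≤ 2. Conversely, {3, 7, 8} is a clique of size 3, and the vertices of any clique must share a bag in every tree decomposition; so some bag has ≥ 3 vertices and tw(G) ≥ 2. Combining the bounds, tw(G) = 2.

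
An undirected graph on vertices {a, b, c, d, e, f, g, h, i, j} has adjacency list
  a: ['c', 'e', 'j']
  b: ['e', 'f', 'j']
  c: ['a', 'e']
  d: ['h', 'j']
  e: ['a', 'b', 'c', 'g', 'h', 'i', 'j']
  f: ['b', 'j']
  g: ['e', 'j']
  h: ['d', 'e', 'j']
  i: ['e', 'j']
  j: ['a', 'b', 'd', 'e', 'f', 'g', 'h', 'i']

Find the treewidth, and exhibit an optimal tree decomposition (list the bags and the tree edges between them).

Every bag has size at most 3, so the width is 3 − 1 = 2 and tw(G) ≤ 2. For the lower bound, the 3 vertices {d, h, j} are pairwise adjacent, and any tree decomposition puts a clique entirely inside one bag — forcing width ≥ 2. The upper and lower bounds meet at 2, so that is the treewidth.

Treewidth 2.
One such decomposition:
Bags: B1 = {a, e, j}  B2 = {e, h, j}  B3 = {e, g, j}  B4 = {a, c, e}  B5 = {d, h, j}  B6 = {b, e, j}  B7 = {e, i, j}  B8 = {b, f, j}
Tree: B1–B2, B2–B3, B1–B4, B2–B5, B3–B6, B2–B7, B6–B8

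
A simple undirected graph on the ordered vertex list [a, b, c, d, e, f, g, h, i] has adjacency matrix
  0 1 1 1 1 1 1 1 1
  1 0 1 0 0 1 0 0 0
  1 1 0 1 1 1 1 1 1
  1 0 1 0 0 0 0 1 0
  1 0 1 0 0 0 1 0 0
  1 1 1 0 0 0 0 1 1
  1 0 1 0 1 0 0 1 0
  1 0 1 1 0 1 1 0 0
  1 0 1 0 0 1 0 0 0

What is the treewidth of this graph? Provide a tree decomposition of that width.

Treewidth 3.
One optimal decomposition is:
Bags: B1 = {a, c, d, h}  B2 = {a, c, f, h}  B3 = {a, c, g, h}  B4 = {a, b, c, f}  B5 = {a, c, e, g}  B6 = {a, c, f, i}
Tree: B1–B2, B2–B3, B2–B4, B3–B5, B2–B6

Each bag holds 4 vertices, so the decomposition has width 3, which upper-bounds the treewidth. Conversely, {a, c, d, h} is a clique of size 4, and the vertices of any clique must share a bag in every tree decomposition; so some bag has ≥ 4 vertices and tw(G) ≥ 3. Hence tw(G) = 3 exactly.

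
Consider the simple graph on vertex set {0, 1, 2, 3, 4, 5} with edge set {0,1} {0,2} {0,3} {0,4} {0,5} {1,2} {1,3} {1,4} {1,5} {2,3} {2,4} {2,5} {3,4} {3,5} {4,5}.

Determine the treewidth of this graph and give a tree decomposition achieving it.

With just one bag of size 6, the width is 6 − 1 = 5, so tw(G) ≤ 5. For the lower bound, the 6 vertices {0, 1, 2, 3, 4, 5} are pairwise adjacent, and any tree decomposition puts a clique entirely inside one bag — forcing width ≥ 5. Combining the bounds, tw(G) = 5.

Treewidth 5.
Bags: B1 = {0, 1, 2, 3, 4, 5}
Tree: (single bag)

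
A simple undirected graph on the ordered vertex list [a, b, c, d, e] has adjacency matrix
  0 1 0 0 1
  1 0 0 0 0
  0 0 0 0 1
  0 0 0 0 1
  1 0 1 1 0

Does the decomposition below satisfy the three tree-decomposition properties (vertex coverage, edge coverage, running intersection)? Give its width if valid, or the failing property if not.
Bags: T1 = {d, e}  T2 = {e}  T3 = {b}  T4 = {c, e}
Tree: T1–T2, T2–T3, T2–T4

A tree decomposition must satisfy three properties: every vertex lies in some bag; for every edge, both endpoints lie together in some bag; and for every vertex, the bags containing it form a connected subtree. Here vertex a appears in no bag, so the decomposition is invalid.

No — vertex a appears in no bag.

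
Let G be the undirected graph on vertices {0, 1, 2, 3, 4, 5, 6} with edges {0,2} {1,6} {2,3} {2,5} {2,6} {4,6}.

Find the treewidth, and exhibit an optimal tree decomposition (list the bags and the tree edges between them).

Each bag holds 2 vertices, so the decomposition has width 1, which upper-bounds the treewidth. Since G has at least one edge (e.g. 0–2), it is not an edgeless graph, so tw(G) ≥ 1. Hence tw(G) = 1 exactly.

Treewidth 1.
One optimal decomposition is:
Bags: B1 = {0, 2}  B2 = {2, 6}  B3 = {4, 6}  B4 = {2, 3}  B5 = {2, 5}  B6 = {1, 6}
Tree: B1–B2, B2–B3, B1–B4, B1–B5, B3–B6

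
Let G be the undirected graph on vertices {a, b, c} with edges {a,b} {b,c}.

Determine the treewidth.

A width-1 tree decomposition is:
Bags: B1 = {a, b}  B2 = {b, c}
Tree: B1–B2
The largest bag has 2 vertices, giving width 1; this decomposition certifies tw(G) ≤ 1. Any graph with an edge has treewidth ≥ 1, and G has the edge a–b. Combining the bounds, tw(G) = 1.

1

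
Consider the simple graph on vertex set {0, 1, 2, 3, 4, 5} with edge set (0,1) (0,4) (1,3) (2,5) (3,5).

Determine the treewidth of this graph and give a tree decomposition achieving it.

Every bag has size at most 2, so the width is 2 − 1 = 1 and tw(G) ≤ 1. G has an edge, so its treewidth is at least 1. Hence tw(G) = 1 exactly.

Treewidth 1.
Bags: B1 = {2, 5}  B2 = {3, 5}  B3 = {1, 3}  B4 = {0, 1}  B5 = {0, 4}
Tree: B1–B2, B2–B3, B3–B4, B4–B5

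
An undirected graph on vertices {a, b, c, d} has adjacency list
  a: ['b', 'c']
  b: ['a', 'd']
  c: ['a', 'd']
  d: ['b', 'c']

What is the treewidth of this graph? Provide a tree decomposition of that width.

Treewidth 2.
One optimal decomposition is:
Bags: B1 = {a, c, d}  B2 = {a, b, d}
Tree: B1–B2

Every bag has size at most 3, so the width is 3 − 1 = 2 and tw(G) ≤ 2. The edges d–c–a–b–d form a cycle, so G is not a tree and its treewidth is at least 2. Hence tw(G) = 2 exactly.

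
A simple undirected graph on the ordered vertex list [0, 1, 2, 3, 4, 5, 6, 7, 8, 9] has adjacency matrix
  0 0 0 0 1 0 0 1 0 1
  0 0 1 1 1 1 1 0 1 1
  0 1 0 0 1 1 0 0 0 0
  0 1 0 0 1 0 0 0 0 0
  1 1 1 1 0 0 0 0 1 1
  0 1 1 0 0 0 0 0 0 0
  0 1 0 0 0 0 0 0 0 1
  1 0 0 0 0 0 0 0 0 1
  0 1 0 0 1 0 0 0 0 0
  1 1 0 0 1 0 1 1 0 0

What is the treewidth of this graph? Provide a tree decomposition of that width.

Every bag has size at most 3, so the width is 3 − 1 = 2 and tw(G) ≤ 2. Conversely, {0, 4, 9} is a clique of size 3, and the vertices of any clique must share a bag in every tree decomposition; so some bag has ≥ 3 vertices and tw(G) ≥ 2. Hence tw(G) = 2 exactly.

Treewidth 2.
One optimal decomposition is:
Bags: B1 = {0, 4, 9}  B2 = {1, 4, 9}  B3 = {1, 4, 8}  B4 = {1, 2, 4}  B5 = {1, 6, 9}  B6 = {0, 7, 9}  B7 = {1, 2, 5}  B8 = {1, 3, 4}
Tree: B1–B2, B2–B3, B3–B4, B2–B5, B1–B6, B4–B7, B3–B8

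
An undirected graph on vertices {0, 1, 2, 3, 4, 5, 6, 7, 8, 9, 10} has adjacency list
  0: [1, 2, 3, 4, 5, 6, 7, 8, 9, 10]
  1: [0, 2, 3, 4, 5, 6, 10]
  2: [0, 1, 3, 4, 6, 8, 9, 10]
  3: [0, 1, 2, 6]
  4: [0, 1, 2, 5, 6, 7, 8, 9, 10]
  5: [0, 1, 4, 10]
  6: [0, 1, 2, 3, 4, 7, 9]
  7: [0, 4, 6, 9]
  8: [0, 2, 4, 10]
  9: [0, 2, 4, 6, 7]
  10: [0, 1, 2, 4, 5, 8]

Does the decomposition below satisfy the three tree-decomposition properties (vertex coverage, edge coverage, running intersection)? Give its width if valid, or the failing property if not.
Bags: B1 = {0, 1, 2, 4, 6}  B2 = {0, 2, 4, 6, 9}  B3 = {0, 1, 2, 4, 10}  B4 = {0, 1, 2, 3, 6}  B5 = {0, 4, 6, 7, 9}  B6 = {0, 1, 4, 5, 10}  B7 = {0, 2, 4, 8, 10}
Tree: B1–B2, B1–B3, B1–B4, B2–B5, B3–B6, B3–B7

Yes; width 4.

Every vertex of G appears in some bag (union = {0, 1, 2, 3, 4, 5, 6, 7, 8, 9, 10}); every edge is covered by a bag; and for each vertex v the set of bags containing v is connected in the bag tree. The decomposition is therefore valid. The largest bag has 5 vertices, so the width is 4.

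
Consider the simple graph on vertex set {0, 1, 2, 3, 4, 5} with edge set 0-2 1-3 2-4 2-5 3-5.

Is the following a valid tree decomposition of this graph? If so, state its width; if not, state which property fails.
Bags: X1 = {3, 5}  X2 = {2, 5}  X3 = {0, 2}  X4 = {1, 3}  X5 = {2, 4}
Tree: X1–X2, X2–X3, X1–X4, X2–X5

Yes; width 1.

Every vertex of G appears in some bag (union = {0, 1, 2, 3, 4, 5}); every edge is covered by a bag; and for each vertex v the set of bags containing v is connected in the bag tree. The decomposition is therefore valid. The largest bag has 2 vertices, so the width is 1.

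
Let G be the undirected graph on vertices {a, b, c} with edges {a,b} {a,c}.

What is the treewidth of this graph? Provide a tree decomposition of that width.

Treewidth 1.
Bags: B1 = {a, b}  B2 = {a, c}
Tree: B1–B2

The largest bag has 2 vertices, giving width 1; this decomposition certifies tw(G) ≤ 1. Any graph with an edge has treewidth ≥ 1, and G has the edge a–b. Combining the bounds, tw(G) = 1.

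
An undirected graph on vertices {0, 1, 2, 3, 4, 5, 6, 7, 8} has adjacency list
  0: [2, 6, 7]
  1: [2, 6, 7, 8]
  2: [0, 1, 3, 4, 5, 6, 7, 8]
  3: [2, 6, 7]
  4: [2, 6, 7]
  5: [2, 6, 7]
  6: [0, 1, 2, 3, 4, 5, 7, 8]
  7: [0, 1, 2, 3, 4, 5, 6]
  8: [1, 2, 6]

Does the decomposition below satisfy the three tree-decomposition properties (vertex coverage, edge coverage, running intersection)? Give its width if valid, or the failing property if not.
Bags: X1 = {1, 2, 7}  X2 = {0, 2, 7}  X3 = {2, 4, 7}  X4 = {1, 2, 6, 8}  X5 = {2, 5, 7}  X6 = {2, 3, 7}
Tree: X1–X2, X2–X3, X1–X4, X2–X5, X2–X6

No — edge (6,7) lies in no bag.

A tree decomposition must satisfy three properties: every vertex lies in some bag; for every edge, both endpoints lie together in some bag; and for every vertex, the bags containing it form a connected subtree. Here edge (6,7) lies in no bag, so the decomposition is invalid.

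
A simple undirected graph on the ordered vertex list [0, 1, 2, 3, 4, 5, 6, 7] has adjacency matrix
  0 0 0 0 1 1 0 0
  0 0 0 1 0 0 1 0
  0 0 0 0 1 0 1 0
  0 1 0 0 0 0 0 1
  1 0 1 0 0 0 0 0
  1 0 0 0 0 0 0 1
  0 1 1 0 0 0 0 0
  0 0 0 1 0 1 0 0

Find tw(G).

2

A width-2 tree decomposition is:
Bags: B1 = {0, 5, 7}  B2 = {0, 3, 7}  B3 = {0, 1, 3}  B4 = {0, 1, 6}  B5 = {0, 2, 6}  B6 = {0, 2, 4}
Tree: B1–B2, B2–B3, B3–B4, B4–B5, B5–B6
Every bag has size at most 3, so the width is 3 − 1 = 2 and tw(G) ≤ 2. The edges 0–5–7–3–1–6–2–4–0 form a cycle, so G is not a tree and its treewidth is at least 2. Therefore the treewidth is 2.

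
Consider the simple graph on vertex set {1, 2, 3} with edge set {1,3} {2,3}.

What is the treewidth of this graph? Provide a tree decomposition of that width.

Treewidth 1.
Bags: B1 = {2, 3}  B2 = {1, 3}
Tree: B1–B2

Each bag holds 2 vertices, so the decomposition has width 1, which upper-bounds the treewidth. Any graph with an edge has treewidth ≥ 1, and G has the edge 3–2. The upper and lower bounds meet at 1, so that is the treewidth.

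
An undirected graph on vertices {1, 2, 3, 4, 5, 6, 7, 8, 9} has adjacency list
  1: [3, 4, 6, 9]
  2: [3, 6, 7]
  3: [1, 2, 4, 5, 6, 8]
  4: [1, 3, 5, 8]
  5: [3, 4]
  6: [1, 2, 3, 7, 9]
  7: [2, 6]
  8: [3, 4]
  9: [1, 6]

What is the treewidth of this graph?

2

A width-2 tree decomposition is:
Bags: B1 = {1, 3, 4}  B2 = {1, 3, 6}  B3 = {2, 3, 6}  B4 = {3, 4, 8}  B5 = {3, 4, 5}  B6 = {1, 6, 9}  B7 = {2, 6, 7}
Tree: B1–B2, B2–B3, B1–B4, B4–B5, B2–B6, B3–B7
Each bag holds 3 vertices, so the decomposition has width 2, which upper-bounds the treewidth. Conversely, {1, 6, 9} is a clique of size 3, and the vertices of any clique must share a bag in every tree decomposition; so some bag has ≥ 3 vertices and tw(G) ≥ 2. Combining the bounds, tw(G) = 2.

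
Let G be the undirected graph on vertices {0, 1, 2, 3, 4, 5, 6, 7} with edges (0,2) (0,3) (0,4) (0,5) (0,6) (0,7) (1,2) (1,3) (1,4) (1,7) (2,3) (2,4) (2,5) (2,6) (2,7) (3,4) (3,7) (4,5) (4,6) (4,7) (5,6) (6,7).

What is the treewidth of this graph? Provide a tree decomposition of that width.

Each bag holds 5 vertices, so the decomposition has width 4, which upper-bounds the treewidth. Conversely, {0, 2, 3, 4, 7} is a clique of size 5, and the vertices of any clique must share a bag in every tree decomposition; so some bag has ≥ 5 vertices and tw(G) ≥ 4. Combining the bounds, tw(G) = 4.

Treewidth 4.
One optimal decomposition is:
Bags: B1 = {0, 2, 4, 6, 7}  B2 = {0, 2, 3, 4, 7}  B3 = {0, 2, 4, 5, 6}  B4 = {1, 2, 3, 4, 7}
Tree: B1–B2, B1–B3, B2–B4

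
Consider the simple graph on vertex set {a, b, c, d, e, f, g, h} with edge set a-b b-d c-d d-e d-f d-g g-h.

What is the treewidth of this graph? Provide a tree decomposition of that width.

Every bag has size at most 2, so the width is 2 − 1 = 1 and tw(G) ≤ 1. Any graph with an edge has treewidth ≥ 1, and G has the edge b–a. Therefore the treewidth is 1.

Treewidth 1.
Bags: B1 = {a, b}  B2 = {b, d}  B3 = {d, g}  B4 = {g, h}  B5 = {d, e}  B6 = {c, d}  B7 = {d, f}
Tree: B1–B2, B2–B3, B3–B4, B2–B5, B3–B6, B5–B7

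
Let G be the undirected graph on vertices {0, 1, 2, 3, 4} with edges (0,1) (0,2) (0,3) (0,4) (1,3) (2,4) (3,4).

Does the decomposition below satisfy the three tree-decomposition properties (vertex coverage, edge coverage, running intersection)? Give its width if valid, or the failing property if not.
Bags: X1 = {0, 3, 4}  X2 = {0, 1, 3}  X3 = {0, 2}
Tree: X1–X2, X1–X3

No — edge (4,2) lies in no bag.

A tree decomposition must satisfy three properties: every vertex lies in some bag; for every edge, both endpoints lie together in some bag; and for every vertex, the bags containing it form a connected subtree. Here edge (4,2) lies in no bag, so the decomposition is invalid.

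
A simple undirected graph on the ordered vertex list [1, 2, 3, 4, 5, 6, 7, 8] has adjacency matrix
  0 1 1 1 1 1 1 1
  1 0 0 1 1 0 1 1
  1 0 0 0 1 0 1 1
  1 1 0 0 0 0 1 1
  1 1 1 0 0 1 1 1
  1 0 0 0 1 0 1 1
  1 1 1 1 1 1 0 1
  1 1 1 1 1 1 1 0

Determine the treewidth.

4

A width-4 tree decomposition is:
Bags: B1 = {1, 2, 4, 7, 8}  B2 = {1, 2, 5, 7, 8}  B3 = {1, 3, 5, 7, 8}  B4 = {1, 5, 6, 7, 8}
Tree: B1–B2, B2–B3, B2–B4
The largest bag has 5 vertices, giving width 4; this decomposition certifies tw(G) ≤ 4. Conversely, {1, 2, 4, 7, 8} is a clique of size 5, and the vertices of any clique must share a bag in every tree decomposition; so some bag has ≥ 5 vertices and tw(G) ≥ 4. Hence tw(G) = 4 exactly.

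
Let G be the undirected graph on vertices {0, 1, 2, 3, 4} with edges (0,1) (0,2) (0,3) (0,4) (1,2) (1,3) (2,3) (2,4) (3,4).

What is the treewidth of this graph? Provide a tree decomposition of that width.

Every bag has size at most 4, so the width is 4 − 1 = 3 and tw(G) ≤ 3. For the lower bound, the 4 vertices {0, 1, 2, 3} are pairwise adjacent, and any tree decomposition puts a clique entirely inside one bag — forcing width ≥ 3. Therefore the treewidth is 3.

Treewidth 3.
One optimal decomposition is:
Bags: B1 = {0, 2, 3, 4}  B2 = {0, 1, 2, 3}
Tree: B1–B2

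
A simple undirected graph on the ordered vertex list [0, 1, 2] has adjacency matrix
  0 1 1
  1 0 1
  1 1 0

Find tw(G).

2

A width-2 tree decomposition is:
Bags: B1 = {0, 1, 2}
Tree: (single bag)
A single bag containing all 3 vertices is trivially a valid decomposition of width 2. Conversely, {0, 1, 2} is a clique of size 3, and the vertices of any clique must share a bag in every tree decomposition; so some bag has ≥ 3 vertices and tw(G) ≥ 2. Combining the bounds, tw(G) = 2.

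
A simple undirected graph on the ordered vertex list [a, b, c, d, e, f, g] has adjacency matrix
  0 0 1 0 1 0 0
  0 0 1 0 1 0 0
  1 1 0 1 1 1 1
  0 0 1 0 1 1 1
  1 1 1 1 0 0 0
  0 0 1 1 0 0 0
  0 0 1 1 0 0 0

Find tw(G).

2

A width-2 tree decomposition is:
Bags: B1 = {c, d, e}  B2 = {b, c, e}  B3 = {a, c, e}  B4 = {c, d, f}  B5 = {c, d, g}
Tree: B1–B2, B2–B3, B1–B4, B4–B5
Every bag has size at most 3, so the width is 3 − 1 = 2 and tw(G) ≤ 2. On the other hand G contains the 3-clique {c, d, g}. A clique must lie in a single bag of any decomposition, so no decomposition can have width below 2. Combining the bounds, tw(G) = 2.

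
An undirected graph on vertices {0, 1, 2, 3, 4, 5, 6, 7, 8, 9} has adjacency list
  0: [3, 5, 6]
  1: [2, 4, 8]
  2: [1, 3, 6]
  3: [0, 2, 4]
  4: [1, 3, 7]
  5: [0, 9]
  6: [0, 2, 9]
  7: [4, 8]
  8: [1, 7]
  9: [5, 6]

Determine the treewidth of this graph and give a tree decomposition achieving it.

Each bag holds 3 vertices, so the decomposition has width 2, which upper-bounds the treewidth. Since 8–7–4–1–8 is a cycle in G, G is not acyclic. Forests are exactly the graphs of treewidth ≤ 1, so tw(G) ≥ 2. Hence tw(G) = 2 exactly.

Treewidth 2.
One such decomposition:
Bags: B1 = {1, 7, 8}  B2 = {1, 4, 7}  B3 = {1, 2, 4}  B4 = {2, 3, 4}  B5 = {2, 3, 6}  B6 = {0, 3, 6}  B7 = {0, 6, 9}  B8 = {0, 5, 9}
Tree: B1–B2, B2–B3, B3–B4, B4–B5, B5–B6, B6–B7, B7–B8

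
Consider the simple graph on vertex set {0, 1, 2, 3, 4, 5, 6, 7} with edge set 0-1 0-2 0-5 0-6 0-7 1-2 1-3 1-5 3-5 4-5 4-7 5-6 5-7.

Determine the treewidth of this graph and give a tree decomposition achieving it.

Treewidth 2.
One optimal decomposition is:
Bags: B1 = {0, 5, 7}  B2 = {0, 1, 5}  B3 = {4, 5, 7}  B4 = {1, 3, 5}  B5 = {0, 5, 6}  B6 = {0, 1, 2}
Tree: B1–B2, B1–B3, B2–B4, B2–B5, B2–B6

Every bag has size at most 3, so the width is 3 − 1 = 2 and tw(G) ≤ 2. Conversely, {0, 1, 2} is a clique of size 3, and the vertices of any clique must share a bag in every tree decomposition; so some bag has ≥ 3 vertices and tw(G) ≥ 2. The upper and lower bounds meet at 2, so that is the treewidth.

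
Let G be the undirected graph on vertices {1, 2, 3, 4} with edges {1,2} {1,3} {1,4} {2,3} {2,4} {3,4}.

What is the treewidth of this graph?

A width-3 tree decomposition is:
Bags: B1 = {1, 2, 3, 4}
Tree: (single bag)
With just one bag of size 4, the width is 4 − 1 = 3, so tw(G) ≤ 3. On the other hand G contains the 4-clique {1, 2, 3, 4}. A clique must lie in a single bag of any decomposition, so no decomposition can have width below 3. The upper and lower bounds meet at 3, so that is the treewidth.

3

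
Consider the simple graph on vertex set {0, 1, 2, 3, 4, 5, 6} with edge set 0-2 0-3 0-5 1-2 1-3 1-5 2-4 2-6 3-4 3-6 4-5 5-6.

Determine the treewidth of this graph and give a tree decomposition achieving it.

Every bag has size at most 4, so the width is 4 − 1 = 3 and tw(G) ≤ 3. For the lower bound: the 4 vertex sets {1,5}, {3,4}, {2}, {6} are disjoint, each induces a connected subgraph, and every pair is joined by at least one edge of G. Contracting each set to a single vertex therefore yields K_{4} as a minor, and since treewidth is minor-monotone, tw(G) ≥ tw(K_{4}) = 3. Therefore the treewidth is 3.

Treewidth 3.
Bags: B1 = {1, 2, 3, 5}  B2 = {2, 3, 4, 5}  B3 = {2, 3, 5, 6}  B4 = {0, 2, 3, 5}
Tree: B1–B2, B2–B3, B3–B4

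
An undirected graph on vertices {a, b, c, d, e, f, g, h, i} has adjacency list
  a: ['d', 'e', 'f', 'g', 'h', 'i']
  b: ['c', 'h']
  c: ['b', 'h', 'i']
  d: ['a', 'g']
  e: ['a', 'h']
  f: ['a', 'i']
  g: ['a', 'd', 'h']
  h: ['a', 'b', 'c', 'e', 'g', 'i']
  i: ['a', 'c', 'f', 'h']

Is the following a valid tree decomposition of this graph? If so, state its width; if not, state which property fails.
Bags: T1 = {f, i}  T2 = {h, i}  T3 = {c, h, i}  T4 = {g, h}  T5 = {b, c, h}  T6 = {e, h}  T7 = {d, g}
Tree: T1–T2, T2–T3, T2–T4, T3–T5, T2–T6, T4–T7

A tree decomposition must satisfy three properties: every vertex lies in some bag; for every edge, both endpoints lie together in some bag; and for every vertex, the bags containing it form a connected subtree. Here vertex a appears in no bag, so the decomposition is invalid.

No — vertex a appears in no bag.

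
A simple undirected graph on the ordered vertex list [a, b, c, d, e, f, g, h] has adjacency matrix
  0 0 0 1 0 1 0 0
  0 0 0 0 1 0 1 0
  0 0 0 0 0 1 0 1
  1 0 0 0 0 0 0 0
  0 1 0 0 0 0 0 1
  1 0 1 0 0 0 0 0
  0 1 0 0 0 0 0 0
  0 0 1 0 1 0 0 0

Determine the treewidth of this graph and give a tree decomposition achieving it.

Every bag has size at most 2, so the width is 2 − 1 = 1 and tw(G) ≤ 1. G has an edge, so its treewidth is at least 1. Combining the bounds, tw(G) = 1.

Treewidth 1.
Bags: B1 = {b, g}  B2 = {b, e}  B3 = {e, h}  B4 = {c, h}  B5 = {c, f}  B6 = {a, f}  B7 = {a, d}
Tree: B1–B2, B2–B3, B3–B4, B4–B5, B5–B6, B6–B7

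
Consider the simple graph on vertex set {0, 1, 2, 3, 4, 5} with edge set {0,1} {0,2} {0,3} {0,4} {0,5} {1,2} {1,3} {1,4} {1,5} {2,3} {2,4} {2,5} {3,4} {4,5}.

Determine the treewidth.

4

A width-4 tree decomposition is:
Bags: B1 = {0, 1, 2, 3, 4}  B2 = {0, 1, 2, 4, 5}
Tree: B1–B2
Every bag has size at most 5, so the width is 5 − 1 = 4 and tw(G) ≤ 4. On the other hand G contains the 5-clique {0, 1, 2, 3, 4}. A clique must lie in a single bag of any decomposition, so no decomposition can have width below 4. The upper and lower bounds meet at 4, so that is the treewidth.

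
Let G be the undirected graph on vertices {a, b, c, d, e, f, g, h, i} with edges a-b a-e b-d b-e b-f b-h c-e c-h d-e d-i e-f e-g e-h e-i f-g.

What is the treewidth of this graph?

A width-2 tree decomposition is:
Bags: B1 = {b, d, e}  B2 = {a, b, e}  B3 = {b, e, f}  B4 = {b, e, h}  B5 = {d, e, i}  B6 = {e, f, g}  B7 = {c, e, h}
Tree: B1–B2, B1–B3, B3–B4, B1–B5, B3–B6, B4–B7
Each bag holds 3 vertices, so the decomposition has width 2, which upper-bounds the treewidth. Conversely, {e, f, g} is a clique of size 3, and the vertices of any clique must share a bag in every tree decomposition; so some bag has ≥ 3 vertices and tw(G) ≥ 2. Therefore the treewidth is 2.

2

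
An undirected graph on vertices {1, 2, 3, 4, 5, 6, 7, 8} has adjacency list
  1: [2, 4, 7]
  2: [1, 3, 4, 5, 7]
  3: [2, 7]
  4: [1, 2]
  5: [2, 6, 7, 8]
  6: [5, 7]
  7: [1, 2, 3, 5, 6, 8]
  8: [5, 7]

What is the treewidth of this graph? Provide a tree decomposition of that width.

Every bag has size at most 3, so the width is 3 − 1 = 2 and tw(G) ≤ 2. For the lower bound, the 3 vertices {1, 2, 4} are pairwise adjacent, and any tree decomposition puts a clique entirely inside one bag — forcing width ≥ 2. The upper and lower bounds meet at 2, so that is the treewidth.

Treewidth 2.
One optimal decomposition is:
Bags: B1 = {2, 5, 7}  B2 = {1, 2, 7}  B3 = {5, 7, 8}  B4 = {1, 2, 4}  B5 = {5, 6, 7}  B6 = {2, 3, 7}
Tree: B1–B2, B1–B3, B2–B4, B1–B5, B1–B6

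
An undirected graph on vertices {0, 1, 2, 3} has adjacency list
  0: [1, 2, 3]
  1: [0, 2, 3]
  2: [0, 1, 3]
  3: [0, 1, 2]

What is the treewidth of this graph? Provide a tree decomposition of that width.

With just one bag of size 4, the width is 4 − 1 = 3, so tw(G) ≤ 3. For the lower bound, the 4 vertices {0, 1, 2, 3} are pairwise adjacent, and any tree decomposition puts a clique entirely inside one bag — forcing width ≥ 3. Therefore the treewidth is 3.

Treewidth 3.
One such decomposition:
Bags: B1 = {0, 1, 2, 3}
Tree: (single bag)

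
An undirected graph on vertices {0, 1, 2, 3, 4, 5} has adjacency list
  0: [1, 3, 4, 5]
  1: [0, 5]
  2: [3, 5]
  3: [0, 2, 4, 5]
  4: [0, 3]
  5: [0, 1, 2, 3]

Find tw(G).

A width-2 tree decomposition is:
Bags: B1 = {0, 3, 4}  B2 = {0, 3, 5}  B3 = {0, 1, 5}  B4 = {2, 3, 5}
Tree: B1–B2, B2–B3, B2–B4
The largest bag has 3 vertices, giving width 2; this decomposition certifies tw(G) ≤ 2. Conversely, {0, 1, 5} is a clique of size 3, and the vertices of any clique must share a bag in every tree decomposition; so some bag has ≥ 3 vertices and tw(G) ≥ 2. The upper and lower bounds meet at 2, so that is the treewidth.

2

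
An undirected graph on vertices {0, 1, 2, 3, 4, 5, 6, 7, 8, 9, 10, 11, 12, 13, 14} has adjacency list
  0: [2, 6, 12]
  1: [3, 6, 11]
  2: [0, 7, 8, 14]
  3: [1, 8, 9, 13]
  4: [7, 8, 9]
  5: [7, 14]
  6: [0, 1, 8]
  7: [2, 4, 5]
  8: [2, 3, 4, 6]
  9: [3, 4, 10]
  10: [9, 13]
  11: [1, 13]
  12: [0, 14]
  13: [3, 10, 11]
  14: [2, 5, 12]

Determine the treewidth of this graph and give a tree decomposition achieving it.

Treewidth 3.
Bags: B1 = {0, 5, 12, 14}  B2 = {0, 2, 5, 14}  B3 = {0, 2, 5, 7}  B4 = {0, 2, 6, 7}  B5 = {2, 6, 7, 8}  B6 = {4, 6, 7, 8}  B7 = {1, 4, 6, 8}  B8 = {1, 3, 4, 8}  B9 = {1, 3, 4, 9}  B10 = {1, 3, 9, 11}  B11 = {3, 9, 11, 13}  B12 = {9, 10, 11, 13}
Tree: B1–B2, B2–B3, B3–B4, B4–B5, B5–B6, B6–B7, B7–B8, B8–B9, B9–B10, B10–B11, B11–B12

Every bag has size at most 4, so the width is 4 − 1 = 3 and tw(G) ≤ 3. For the lower bound: the 4 vertex sets {5,12,14}, {0}, {2}, {4,6,7,8} are disjoint, each induces a connected subgraph, and every pair is joined by at least one edge of G. Contracting each set to a single vertex therefore yields K_{4} as a minor, and since treewidth is minor-monotone, tw(G) ≥ tw(K_{4}) = 3. Combining the bounds, tw(G) = 3.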